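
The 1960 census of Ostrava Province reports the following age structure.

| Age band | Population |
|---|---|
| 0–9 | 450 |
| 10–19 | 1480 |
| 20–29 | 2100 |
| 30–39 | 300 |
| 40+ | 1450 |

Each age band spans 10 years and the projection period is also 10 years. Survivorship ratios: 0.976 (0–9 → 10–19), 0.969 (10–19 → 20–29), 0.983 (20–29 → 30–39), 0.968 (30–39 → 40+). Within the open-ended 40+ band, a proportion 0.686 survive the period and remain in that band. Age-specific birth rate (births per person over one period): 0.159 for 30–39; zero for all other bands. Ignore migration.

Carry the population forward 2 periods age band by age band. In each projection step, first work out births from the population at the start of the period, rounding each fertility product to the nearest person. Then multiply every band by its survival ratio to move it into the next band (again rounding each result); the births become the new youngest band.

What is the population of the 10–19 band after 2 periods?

Period 1:
Births: 300 × 0.159 = 48
10–19: 450 × 0.976 = 439
20–29: 1480 × 0.969 = 1434
30–39: 2100 × 0.983 = 2064
40+: 300 × 0.968 + 1450 × 0.686 = 290 + 995 = 1285
→ [48, 439, 1434, 2064, 1285]
Period 2:
Births: 2064 × 0.159 = 328
10–19: 48 × 0.976 = 47
20–29: 439 × 0.969 = 425
30–39: 1434 × 0.983 = 1410
40+: 2064 × 0.968 + 1285 × 0.686 = 1998 + 882 = 2880
→ [328, 47, 425, 1410, 2880]

47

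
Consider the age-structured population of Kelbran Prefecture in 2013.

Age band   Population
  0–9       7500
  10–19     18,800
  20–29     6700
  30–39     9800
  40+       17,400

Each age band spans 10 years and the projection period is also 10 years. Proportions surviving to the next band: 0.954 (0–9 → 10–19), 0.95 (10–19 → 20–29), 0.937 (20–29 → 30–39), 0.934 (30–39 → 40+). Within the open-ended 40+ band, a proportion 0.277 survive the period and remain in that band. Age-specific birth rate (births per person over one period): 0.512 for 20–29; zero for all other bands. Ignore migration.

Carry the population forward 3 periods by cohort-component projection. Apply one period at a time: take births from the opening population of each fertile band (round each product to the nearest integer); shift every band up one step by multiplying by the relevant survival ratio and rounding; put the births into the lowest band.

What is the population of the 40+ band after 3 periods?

Period 1:
Births: 6700 * 0.512 = 3430
10–19: 7500 * 0.954 = 7155
20–29: 18800 * 0.95 = 17860
30–39: 6700 * 0.937 = 6278
40+: 9800 * 0.934 + 17400 * 0.277 = 9153 + 4820 = 13973
End of period: [3430, 7155, 17860, 6278, 13973]
Period 2:
Births: 17860 * 0.512 = 9144
10–19: 3430 * 0.954 = 3272
20–29: 7155 * 0.95 = 6797
30–39: 17860 * 0.937 = 16735
40+: 6278 * 0.934 + 13973 * 0.277 = 5864 + 3871 = 9735
End of period: [9144, 3272, 6797, 16735, 9735]
Period 3:
Births: 6797 * 0.512 = 3480
10–19: 9144 * 0.954 = 8723
20–29: 3272 * 0.95 = 3108
30–39: 6797 * 0.937 = 6369
40+: 16735 * 0.934 + 9735 * 0.277 = 15630 + 2697 = 18327
End of period: [3480, 8723, 3108, 6369, 18327]

18327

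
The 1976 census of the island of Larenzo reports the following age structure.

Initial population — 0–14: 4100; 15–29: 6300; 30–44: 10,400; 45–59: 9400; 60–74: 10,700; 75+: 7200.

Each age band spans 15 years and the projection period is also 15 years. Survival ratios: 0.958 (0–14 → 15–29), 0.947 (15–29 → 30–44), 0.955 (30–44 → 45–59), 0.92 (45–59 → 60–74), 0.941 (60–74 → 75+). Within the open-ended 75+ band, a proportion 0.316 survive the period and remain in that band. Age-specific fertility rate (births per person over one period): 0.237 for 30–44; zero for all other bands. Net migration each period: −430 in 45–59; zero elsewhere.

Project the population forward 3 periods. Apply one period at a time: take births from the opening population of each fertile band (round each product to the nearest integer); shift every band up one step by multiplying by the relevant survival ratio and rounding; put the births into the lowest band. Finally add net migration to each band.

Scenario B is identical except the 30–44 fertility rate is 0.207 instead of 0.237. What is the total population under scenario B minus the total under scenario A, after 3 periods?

[period 1]
Births: 10400 × 0.237 = 2465
15–29: 4100 × 0.958 = 3928
30–44: 6300 × 0.947 = 5966
45–59: 10400 × 0.955 = 9932
60–74: 9400 × 0.92 = 8648
75+: 10700 × 0.941 + 7200 × 0.316 = 10069 + 2275 = 12344
Net migration: 45–59 − 430 → 9502
Giving 2465 / 3928 / 5966 / 9502 / 8648 / 12344.
[period 2]
Births: 5966 × 0.237 = 1414
15–29: 2465 × 0.958 = 2361
30–44: 3928 × 0.947 = 3720
45–59: 5966 × 0.955 = 5698
60–74: 9502 × 0.92 = 8742
75+: 8648 × 0.941 + 12344 × 0.316 = 8138 + 3901 = 12039
Net migration: 45–59 − 430 → 5268
Giving 1414 / 2361 / 3720 / 5268 / 8742 / 12039.
[period 3]
Births: 3720 × 0.237 = 882
15–29: 1414 × 0.958 = 1355
30–44: 2361 × 0.947 = 2236
45–59: 3720 × 0.955 = 3553
60–74: 5268 × 0.92 = 4847
75+: 8742 × 0.941 + 12039 × 0.316 = 8226 + 3804 = 12030
Net migration: 45–59 − 430 → 3123
Giving 882 / 1355 / 2236 / 3123 / 4847 / 12030.
Scenario A total after 3 periods: 24473
Scenario B projection —
[period 1]
Births: 10400 × 0.207 = 2153
15–29: 4100 × 0.958 = 3928
30–44: 6300 × 0.947 = 5966
45–59: 10400 × 0.955 = 9932
60–74: 9400 × 0.92 = 8648
75+: 10700 × 0.941 + 7200 × 0.316 = 10069 + 2275 = 12344
Net migration: 45–59 − 430 → 9502
Giving 2153 / 3928 / 5966 / 9502 / 8648 / 12344.
[period 2]
Births: 5966 × 0.207 = 1235
15–29: 2153 × 0.958 = 2063
30–44: 3928 × 0.947 = 3720
45–59: 5966 × 0.955 = 5698
60–74: 9502 × 0.92 = 8742
75+: 8648 × 0.941 + 12344 × 0.316 = 8138 + 3901 = 12039
Net migration: 45–59 − 430 → 5268
Giving 1235 / 2063 / 3720 / 5268 / 8742 / 12039.
[period 3]
Births: 3720 × 0.207 = 770
15–29: 1235 × 0.958 = 1183
30–44: 2063 × 0.947 = 1954
45–59: 3720 × 0.955 = 3553
60–74: 5268 × 0.92 = 4847
75+: 8742 × 0.941 + 12039 × 0.316 = 8226 + 3804 = 12030
Net migration: 45–59 − 430 → 3123
Giving 770 / 1183 / 1954 / 3123 / 4847 / 12030.
Scenario B total after 3 periods: 23907
Difference B − A = 23907 − 24473 = -566

-566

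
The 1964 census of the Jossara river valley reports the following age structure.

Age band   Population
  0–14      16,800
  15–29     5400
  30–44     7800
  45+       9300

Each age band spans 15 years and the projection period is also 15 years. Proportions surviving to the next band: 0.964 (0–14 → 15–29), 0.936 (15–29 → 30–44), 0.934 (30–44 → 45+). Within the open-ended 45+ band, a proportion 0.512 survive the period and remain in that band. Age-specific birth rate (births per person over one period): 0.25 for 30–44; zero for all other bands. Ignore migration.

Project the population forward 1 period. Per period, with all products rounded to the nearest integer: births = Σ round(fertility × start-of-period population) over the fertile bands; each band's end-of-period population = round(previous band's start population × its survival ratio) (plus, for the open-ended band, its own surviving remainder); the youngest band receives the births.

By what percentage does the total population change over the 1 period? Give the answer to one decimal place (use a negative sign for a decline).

Period 1:
Births: 7800 × 0.25 = 1950
15–29: 16800 × 0.964 = 16195
30–44: 5400 × 0.936 = 5054
45+: 7800 × 0.934 + 9300 × 0.512 = 7285 + 4762 = 12047
→ [1950, 16195, 5054, 12047]
Total: 39300 → 35246; change = -4054; percentage change = -10.3%

-10.3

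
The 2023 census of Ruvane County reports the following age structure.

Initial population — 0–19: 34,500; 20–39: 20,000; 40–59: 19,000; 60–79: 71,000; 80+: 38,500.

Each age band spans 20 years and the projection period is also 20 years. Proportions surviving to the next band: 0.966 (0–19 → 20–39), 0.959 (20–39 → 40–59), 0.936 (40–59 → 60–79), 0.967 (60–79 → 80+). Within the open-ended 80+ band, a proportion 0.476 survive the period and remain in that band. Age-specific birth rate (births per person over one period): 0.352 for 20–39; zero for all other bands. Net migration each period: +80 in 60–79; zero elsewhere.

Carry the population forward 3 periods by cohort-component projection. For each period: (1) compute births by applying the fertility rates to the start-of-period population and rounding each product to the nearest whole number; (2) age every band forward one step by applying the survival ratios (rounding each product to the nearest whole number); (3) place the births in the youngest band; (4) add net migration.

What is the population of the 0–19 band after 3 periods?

2394

[period 1]
Births: 20000 * 0.352 = 7040
20–39: 34500 * 0.966 = 33327
40–59: 20000 * 0.959 = 19180
60–79: 19000 * 0.936 = 17784
80+: 71000 * 0.967 + 38500 * 0.476 = 68657 + 18326 = 86983
Net migration: 60–79 + 80 → 17864
→ [7040, 33327, 19180, 17864, 86983]
[period 2]
Births: 33327 * 0.352 = 11731
20–39: 7040 * 0.966 = 6801
40–59: 33327 * 0.959 = 31961
60–79: 19180 * 0.936 = 17952
80+: 17864 * 0.967 + 86983 * 0.476 = 17274 + 41404 = 58678
Net migration: 60–79 + 80 → 18032
→ [11731, 6801, 31961, 18032, 58678]
[period 3]
Births: 6801 * 0.352 = 2394
20–39: 11731 * 0.966 = 11332
40–59: 6801 * 0.959 = 6522
60–79: 31961 * 0.936 = 29915
80+: 18032 * 0.967 + 58678 * 0.476 = 17437 + 27931 = 45368
Net migration: 60–79 + 80 → 29995
→ [2394, 11332, 6522, 29995, 45368]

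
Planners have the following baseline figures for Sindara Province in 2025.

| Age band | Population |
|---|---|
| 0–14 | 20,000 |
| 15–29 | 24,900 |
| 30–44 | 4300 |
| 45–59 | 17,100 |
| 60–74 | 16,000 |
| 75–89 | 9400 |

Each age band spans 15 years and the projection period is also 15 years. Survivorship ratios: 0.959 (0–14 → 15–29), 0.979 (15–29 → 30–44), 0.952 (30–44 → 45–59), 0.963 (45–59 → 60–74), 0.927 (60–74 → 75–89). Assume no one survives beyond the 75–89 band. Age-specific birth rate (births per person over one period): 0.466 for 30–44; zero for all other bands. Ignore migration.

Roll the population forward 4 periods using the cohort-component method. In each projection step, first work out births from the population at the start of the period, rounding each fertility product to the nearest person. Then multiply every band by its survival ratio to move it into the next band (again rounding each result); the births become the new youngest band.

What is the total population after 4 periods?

59657

Numbering the bands 1..6 from youngest to oldest:
After projecting period 1:
Births: 4300 × 0.466 = 2004
Band 2: 20000 × 0.959 = 19180
Band 3: 24900 × 0.979 = 24377
Band 4: 4300 × 0.952 = 4094
Band 5: 17100 × 0.963 = 16467
Band 6: 16000 × 0.927 = 14832
Population now: 0–14=2004, 15–29=19180, 30–44=24377, 45–59=4094, 60–74=16467, 75–89=14832
After projecting period 2:
Births: 24377 × 0.466 = 11360
Band 2: 2004 × 0.959 = 1922
Band 3: 19180 × 0.979 = 18777
Band 4: 24377 × 0.952 = 23207
Band 5: 4094 × 0.963 = 3943
Band 6: 16467 × 0.927 = 15265
Population now: 0–14=11360, 15–29=1922, 30–44=18777, 45–59=23207, 60–74=3943, 75–89=15265
After projecting period 3:
Births: 18777 × 0.466 = 8750
Band 2: 11360 × 0.959 = 10894
Band 3: 1922 × 0.979 = 1882
Band 4: 18777 × 0.952 = 17876
Band 5: 23207 × 0.963 = 22348
Band 6: 3943 × 0.927 = 3655
Population now: 0–14=8750, 15–29=10894, 30–44=1882, 45–59=17876, 60–74=22348, 75–89=3655
After projecting period 4:
Births: 1882 × 0.466 = 877
Band 2: 8750 × 0.959 = 8391
Band 3: 10894 × 0.979 = 10665
Band 4: 1882 × 0.952 = 1792
Band 5: 17876 × 0.963 = 17215
Band 6: 22348 × 0.927 = 20717
Population now: 0–14=877, 15–29=8391, 30–44=10665, 45–59=1792, 60–74=17215, 75–89=20717
Total after period 4: 877 + 8391 + 10665 + 1792 + 17215 + 20717 = 59657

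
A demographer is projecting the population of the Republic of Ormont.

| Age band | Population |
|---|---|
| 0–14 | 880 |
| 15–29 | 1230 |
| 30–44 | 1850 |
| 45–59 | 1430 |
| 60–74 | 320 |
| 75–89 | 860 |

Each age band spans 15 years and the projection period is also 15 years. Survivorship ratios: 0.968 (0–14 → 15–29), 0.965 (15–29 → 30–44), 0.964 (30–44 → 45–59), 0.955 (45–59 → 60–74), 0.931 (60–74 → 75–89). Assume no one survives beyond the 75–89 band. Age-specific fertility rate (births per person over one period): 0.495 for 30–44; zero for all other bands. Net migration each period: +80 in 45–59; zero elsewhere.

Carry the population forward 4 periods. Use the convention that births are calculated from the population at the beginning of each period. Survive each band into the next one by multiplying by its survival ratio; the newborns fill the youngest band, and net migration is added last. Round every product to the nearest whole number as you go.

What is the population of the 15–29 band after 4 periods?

394

Let band 1 be 0–14 through band 6 = 75–89.
Period 1.
Births: 1850 * 0.495 = 916
Band 2: 880 * 0.968 = 852
Band 3: 1230 * 0.965 = 1187
Band 4: 1850 * 0.964 = 1783
Band 5: 1430 * 0.955 = 1366
Band 6: 320 * 0.931 = 298
Net migration: Band 4 + 80 → 1863
End of period: [916, 852, 1187, 1863, 1366, 298]
Period 2.
Births: 1187 * 0.495 = 588
Band 2: 916 * 0.968 = 887
Band 3: 852 * 0.965 = 822
Band 4: 1187 * 0.964 = 1144
Band 5: 1863 * 0.955 = 1779
Band 6: 1366 * 0.931 = 1272
Net migration: Band 4 + 80 → 1224
End of period: [588, 887, 822, 1224, 1779, 1272]
Period 3.
Births: 822 * 0.495 = 407
Band 2: 588 * 0.968 = 569
Band 3: 887 * 0.965 = 856
Band 4: 822 * 0.964 = 792
Band 5: 1224 * 0.955 = 1169
Band 6: 1779 * 0.931 = 1656
Net migration: Band 4 + 80 → 872
End of period: [407, 569, 856, 872, 1169, 1656]
Period 4.
Births: 856 * 0.495 = 424
Band 2: 407 * 0.968 = 394
Band 3: 569 * 0.965 = 549
Band 4: 856 * 0.964 = 825
Band 5: 872 * 0.955 = 833
Band 6: 1169 * 0.931 = 1088
Net migration: Band 4 + 80 → 905
End of period: [424, 394, 549, 905, 833, 1088]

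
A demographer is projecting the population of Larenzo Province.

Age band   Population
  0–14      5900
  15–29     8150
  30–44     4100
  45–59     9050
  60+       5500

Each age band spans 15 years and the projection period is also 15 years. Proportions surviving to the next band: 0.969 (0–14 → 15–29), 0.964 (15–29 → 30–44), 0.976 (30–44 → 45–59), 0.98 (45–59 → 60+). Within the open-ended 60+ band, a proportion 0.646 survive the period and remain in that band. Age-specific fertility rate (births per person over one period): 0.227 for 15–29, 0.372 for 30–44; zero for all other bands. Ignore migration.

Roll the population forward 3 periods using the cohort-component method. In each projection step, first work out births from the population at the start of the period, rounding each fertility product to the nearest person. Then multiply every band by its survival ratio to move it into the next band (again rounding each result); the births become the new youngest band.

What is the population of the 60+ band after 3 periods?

15233

— Period 1 —
Births: 8150 × 0.227 = 1850 ; 4100 × 0.372 = 1525 → 3375
15–29: 5900 × 0.969 = 5717
30–44: 8150 × 0.964 = 7857
45–59: 4100 × 0.976 = 4002
60+: 9050 × 0.98 + 5500 × 0.646 = 8869 + 3553 = 12422
Giving 3375 / 5717 / 7857 / 4002 / 12422.
— Period 2 —
Births: 5717 × 0.227 = 1298 ; 7857 × 0.372 = 2923 → 4221
15–29: 3375 × 0.969 = 3270
30–44: 5717 × 0.964 = 5511
45–59: 7857 × 0.976 = 7668
60+: 4002 × 0.98 + 12422 × 0.646 = 3922 + 8025 = 11947
Giving 4221 / 3270 / 5511 / 7668 / 11947.
— Period 3 —
Births: 3270 × 0.227 = 742 ; 5511 × 0.372 = 2050 → 2792
15–29: 4221 × 0.969 = 4090
30–44: 3270 × 0.964 = 3152
45–59: 5511 × 0.976 = 5379
60+: 7668 × 0.98 + 11947 × 0.646 = 7515 + 7718 = 15233
Giving 2792 / 4090 / 3152 / 5379 / 15233.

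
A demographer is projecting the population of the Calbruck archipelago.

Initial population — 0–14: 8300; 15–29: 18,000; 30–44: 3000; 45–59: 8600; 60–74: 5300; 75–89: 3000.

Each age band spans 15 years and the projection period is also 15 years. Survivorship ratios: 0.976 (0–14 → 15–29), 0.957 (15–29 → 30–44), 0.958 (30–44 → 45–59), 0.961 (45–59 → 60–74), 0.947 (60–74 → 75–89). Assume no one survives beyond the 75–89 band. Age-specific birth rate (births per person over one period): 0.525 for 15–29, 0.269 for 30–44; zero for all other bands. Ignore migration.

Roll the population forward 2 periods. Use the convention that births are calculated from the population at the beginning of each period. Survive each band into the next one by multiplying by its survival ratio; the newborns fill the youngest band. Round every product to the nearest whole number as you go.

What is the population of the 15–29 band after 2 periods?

10011

Numbering the bands 1..6 from youngest to oldest:
Period 1.
Births: 18000 * 0.525 = 9450 ; 3000 * 0.269 = 807 — total 10257
Band 2: 8300 * 0.976 = 8101
Band 3: 18000 * 0.957 = 17226
Band 4: 3000 * 0.958 = 2874
Band 5: 8600 * 0.961 = 8265
Band 6: 5300 * 0.947 = 5019
Giving 10257 / 8101 / 17226 / 2874 / 8265 / 5019.
Period 2.
Births: 8101 * 0.525 = 4253 ; 17226 * 0.269 = 4634 — total 8887
Band 2: 10257 * 0.976 = 10011
Band 3: 8101 * 0.957 = 7753
Band 4: 17226 * 0.958 = 16503
Band 5: 2874 * 0.961 = 2762
Band 6: 8265 * 0.947 = 7827
Giving 8887 / 10011 / 7753 / 16503 / 2762 / 7827.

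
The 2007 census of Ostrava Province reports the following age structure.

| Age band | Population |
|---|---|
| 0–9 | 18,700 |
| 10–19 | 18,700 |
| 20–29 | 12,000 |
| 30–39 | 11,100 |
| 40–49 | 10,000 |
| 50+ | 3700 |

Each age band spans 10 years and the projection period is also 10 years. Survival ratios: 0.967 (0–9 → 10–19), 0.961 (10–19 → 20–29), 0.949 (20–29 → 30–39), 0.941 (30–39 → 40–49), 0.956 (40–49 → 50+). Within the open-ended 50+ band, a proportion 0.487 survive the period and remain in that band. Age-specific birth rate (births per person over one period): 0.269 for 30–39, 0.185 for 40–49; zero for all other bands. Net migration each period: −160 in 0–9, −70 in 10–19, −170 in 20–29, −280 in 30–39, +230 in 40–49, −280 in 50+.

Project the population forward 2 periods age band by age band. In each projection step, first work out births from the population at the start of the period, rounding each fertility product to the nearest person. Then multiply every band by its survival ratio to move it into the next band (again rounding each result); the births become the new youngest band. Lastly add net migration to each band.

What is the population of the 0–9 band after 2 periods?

Period 1.
Births: 11100 × 0.269 = 2986 ; 10000 × 0.185 = 1850 — total 4836
10–19: 18700 × 0.967 = 18083
20–29: 18700 × 0.961 = 17971
30–39: 12000 × 0.949 = 11388
40–49: 11100 × 0.941 = 10445
50+: 10000 × 0.956 + 3700 × 0.487 = 9560 + 1802 = 11362
Net migration: 0–9 − 160 → 4676; 10–19 − 70 → 18013; 20–29 − 170 → 17801; 30–39 − 280 → 11108; 40–49 + 230 → 10675; 50+ − 280 → 11082
End of period: [4676, 18013, 17801, 11108, 10675, 11082]
Period 2.
Births: 11108 × 0.269 = 2988 ; 10675 × 0.185 = 1975 — total 4963
10–19: 4676 × 0.967 = 4522
20–29: 18013 × 0.961 = 17310
30–39: 17801 × 0.949 = 16893
40–49: 11108 × 0.941 = 10453
50+: 10675 × 0.956 + 11082 × 0.487 = 10205 + 5397 = 15602
Net migration: 0–9 − 160 → 4803; 10–19 − 70 → 4452; 20–29 − 170 → 17140; 30–39 − 280 → 16613; 40–49 + 230 → 10683; 50+ − 280 → 15322
End of period: [4803, 4452, 17140, 16613, 10683, 15322]

4803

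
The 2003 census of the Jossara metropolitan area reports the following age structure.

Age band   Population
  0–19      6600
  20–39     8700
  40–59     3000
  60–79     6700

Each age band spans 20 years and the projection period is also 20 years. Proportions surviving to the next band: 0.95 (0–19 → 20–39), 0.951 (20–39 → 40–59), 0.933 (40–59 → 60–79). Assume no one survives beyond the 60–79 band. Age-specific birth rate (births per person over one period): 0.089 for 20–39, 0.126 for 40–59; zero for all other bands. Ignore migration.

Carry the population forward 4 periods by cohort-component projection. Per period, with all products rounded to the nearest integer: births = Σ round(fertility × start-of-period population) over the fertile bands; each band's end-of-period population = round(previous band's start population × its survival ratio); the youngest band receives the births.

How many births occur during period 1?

1152

Period 1:
Births: 8700 × 0.089 = 774 ; 3000 × 0.126 = 378 ⇒ total 1152
20–39: 6600 × 0.95 = 6270
40–59: 8700 × 0.951 = 8274
60–79: 3000 × 0.933 = 2799
Giving 1152 / 6270 / 8274 / 2799.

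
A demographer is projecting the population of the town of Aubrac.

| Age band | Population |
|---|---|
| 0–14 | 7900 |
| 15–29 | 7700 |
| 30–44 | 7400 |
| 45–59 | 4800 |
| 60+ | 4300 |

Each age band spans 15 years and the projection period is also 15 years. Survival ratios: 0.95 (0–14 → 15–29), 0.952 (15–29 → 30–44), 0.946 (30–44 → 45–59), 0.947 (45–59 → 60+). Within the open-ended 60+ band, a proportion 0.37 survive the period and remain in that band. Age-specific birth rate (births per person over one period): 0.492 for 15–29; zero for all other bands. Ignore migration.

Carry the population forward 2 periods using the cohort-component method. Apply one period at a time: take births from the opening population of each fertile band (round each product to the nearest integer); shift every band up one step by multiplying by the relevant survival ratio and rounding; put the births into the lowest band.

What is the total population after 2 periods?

Period 1.
Births: 7700 * 0.492 = 3788
15–29: 7900 * 0.95 = 7505
30–44: 7700 * 0.952 = 7330
45–59: 7400 * 0.946 = 7000
60+: 4800 * 0.947 + 4300 * 0.37 = 4546 + 1591 = 6137
Giving 3788 / 7505 / 7330 / 7000 / 6137.
Period 2.
Births: 7505 * 0.492 = 3692
15–29: 3788 * 0.95 = 3599
30–44: 7505 * 0.952 = 7145
45–59: 7330 * 0.946 = 6934
60+: 7000 * 0.947 + 6137 * 0.37 = 6629 + 2271 = 8900
Giving 3692 / 3599 / 7145 / 6934 / 8900.
Total after period 2: 3692 + 3599 + 7145 + 6934 + 8900 = 30270

30270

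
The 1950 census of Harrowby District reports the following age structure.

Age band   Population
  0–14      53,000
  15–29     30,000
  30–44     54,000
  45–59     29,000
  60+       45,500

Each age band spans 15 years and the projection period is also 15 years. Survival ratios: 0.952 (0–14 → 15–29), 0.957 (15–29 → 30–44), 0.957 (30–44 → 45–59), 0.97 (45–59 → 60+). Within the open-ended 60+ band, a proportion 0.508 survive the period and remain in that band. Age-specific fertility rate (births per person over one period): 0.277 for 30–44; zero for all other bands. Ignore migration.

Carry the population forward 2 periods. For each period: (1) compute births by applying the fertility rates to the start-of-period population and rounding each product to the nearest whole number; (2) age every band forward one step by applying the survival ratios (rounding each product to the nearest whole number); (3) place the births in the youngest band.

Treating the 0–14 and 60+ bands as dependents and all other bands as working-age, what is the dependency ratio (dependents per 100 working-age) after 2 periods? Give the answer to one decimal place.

93.5

— Period 1 —
Births: 54000 × 0.277 = 14958
15–29: 53000 × 0.952 = 50456
30–44: 30000 × 0.957 = 28710
45–59: 54000 × 0.957 = 51678
60+: 29000 × 0.97 + 45500 × 0.508 = 28130 + 23114 = 51244
Population now: 0–14=14958, 15–29=50456, 30–44=28710, 45–59=51678, 60+=51244
— Period 2 —
Births: 28710 × 0.277 = 7953
15–29: 14958 × 0.952 = 14240
30–44: 50456 × 0.957 = 48286
45–59: 28710 × 0.957 = 27475
60+: 51678 × 0.97 + 51244 × 0.508 = 50128 + 26032 = 76160
Population now: 0–14=7953, 15–29=14240, 30–44=48286, 45–59=27475, 60+=76160
Dependents (band 0–14 + band 60+) = 7953 + 76160 = 84113; working-age = 90001; ratio = 84113/90001 × 100 = 93.5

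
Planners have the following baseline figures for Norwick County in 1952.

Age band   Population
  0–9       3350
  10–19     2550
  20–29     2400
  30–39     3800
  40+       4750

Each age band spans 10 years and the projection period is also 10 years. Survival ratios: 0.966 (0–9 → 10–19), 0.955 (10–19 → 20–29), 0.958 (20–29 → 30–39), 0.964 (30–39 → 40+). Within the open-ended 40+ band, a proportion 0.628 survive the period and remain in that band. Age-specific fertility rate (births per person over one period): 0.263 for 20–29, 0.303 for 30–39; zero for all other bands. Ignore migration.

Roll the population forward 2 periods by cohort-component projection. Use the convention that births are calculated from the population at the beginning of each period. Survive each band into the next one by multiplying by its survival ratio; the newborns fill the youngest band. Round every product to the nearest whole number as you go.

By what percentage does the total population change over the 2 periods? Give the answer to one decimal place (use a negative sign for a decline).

Let band 1 be 0–9 through band 5 = 40+.
After projecting period 1:
Births: 2400 * 0.263 = 631  |  3800 * 0.303 = 1151 → 1782
Band 2: 3350 * 0.966 = 3236
Band 3: 2550 * 0.955 = 2435
Band 4: 2400 * 0.958 = 2299
Band 5: 3800 * 0.964 + 4750 * 0.628 = 3663 + 2983 = 6646
End of period: [1782, 3236, 2435, 2299, 6646]
After projecting period 2:
Births: 2435 * 0.263 = 640  |  2299 * 0.303 = 697 → 1337
Band 2: 1782 * 0.966 = 1721
Band 3: 3236 * 0.955 = 3090
Band 4: 2435 * 0.958 = 2333
Band 5: 2299 * 0.964 + 6646 * 0.628 = 2216 + 4174 = 6390
End of period: [1337, 1721, 3090, 2333, 6390]
Total: 16850 → 14871; change = -1979; percentage change = -11.7%

-11.7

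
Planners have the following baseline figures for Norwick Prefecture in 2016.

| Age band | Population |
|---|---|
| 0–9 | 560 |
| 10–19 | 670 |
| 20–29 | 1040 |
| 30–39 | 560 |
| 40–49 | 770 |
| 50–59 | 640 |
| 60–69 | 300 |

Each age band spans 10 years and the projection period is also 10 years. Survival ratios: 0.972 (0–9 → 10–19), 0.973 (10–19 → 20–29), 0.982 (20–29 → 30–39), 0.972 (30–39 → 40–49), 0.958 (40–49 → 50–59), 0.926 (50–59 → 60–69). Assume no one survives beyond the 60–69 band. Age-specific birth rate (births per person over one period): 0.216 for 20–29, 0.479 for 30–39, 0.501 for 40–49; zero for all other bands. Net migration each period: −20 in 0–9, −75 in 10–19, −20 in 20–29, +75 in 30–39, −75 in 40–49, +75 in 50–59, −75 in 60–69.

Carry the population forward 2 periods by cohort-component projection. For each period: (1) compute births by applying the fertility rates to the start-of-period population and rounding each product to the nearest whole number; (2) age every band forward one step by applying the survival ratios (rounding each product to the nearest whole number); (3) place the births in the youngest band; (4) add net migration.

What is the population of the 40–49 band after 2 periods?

— Period 1 —
Births: 1040 × 0.216 = 225 ; 560 × 0.479 = 268 ; 770 × 0.501 = 386 → 879
10–19: 560 × 0.972 = 544
20–29: 670 × 0.973 = 652
30–39: 1040 × 0.982 = 1021
40–49: 560 × 0.972 = 544
50–59: 770 × 0.958 = 738
60–69: 640 × 0.926 = 593
Net migration: 0–9 − 20 → 859; 10–19 − 75 → 469; 20–29 − 20 → 632; 30–39 + 75 → 1096; 40–49 − 75 → 469; 50–59 + 75 → 813; 60–69 − 75 → 518
Giving 859 / 469 / 632 / 1096 / 469 / 813 / 518.
— Period 2 —
Births: 632 × 0.216 = 137 ; 1096 × 0.479 = 525 ; 469 × 0.501 = 235 → 897
10–19: 859 × 0.972 = 835
20–29: 469 × 0.973 = 456
30–39: 632 × 0.982 = 621
40–49: 1096 × 0.972 = 1065
50–59: 469 × 0.958 = 449
60–69: 813 × 0.926 = 753
Net migration: 0–9 − 20 → 877; 10–19 − 75 → 760; 20–29 − 20 → 436; 30–39 + 75 → 696; 40–49 − 75 → 990; 50–59 + 75 → 524; 60–69 − 75 → 678
Giving 877 / 760 / 436 / 696 / 990 / 524 / 678.

990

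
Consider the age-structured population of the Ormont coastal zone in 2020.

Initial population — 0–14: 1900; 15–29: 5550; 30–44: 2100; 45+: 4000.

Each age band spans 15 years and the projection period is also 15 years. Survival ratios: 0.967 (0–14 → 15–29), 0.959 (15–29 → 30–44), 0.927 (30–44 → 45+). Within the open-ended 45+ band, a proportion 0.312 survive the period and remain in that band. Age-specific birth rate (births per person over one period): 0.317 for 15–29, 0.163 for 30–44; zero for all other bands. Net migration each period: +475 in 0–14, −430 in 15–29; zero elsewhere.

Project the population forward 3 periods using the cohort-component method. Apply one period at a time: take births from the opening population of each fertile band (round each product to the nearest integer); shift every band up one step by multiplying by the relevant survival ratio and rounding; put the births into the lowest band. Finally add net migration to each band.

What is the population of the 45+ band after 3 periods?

Let band 1 be 0–14 through band 4 = 45+.
[period 1]
Births: 5550 * 0.317 = 1759 ; 2100 * 0.163 = 342 ⇒ total 2101
Band 2: 1900 * 0.967 = 1837
Band 3: 5550 * 0.959 = 5322
Band 4: 2100 * 0.927 + 4000 * 0.312 = 1947 + 1248 = 3195
Net migration: Band 1 + 475 → 2576; Band 2 − 430 → 1407
End of period: [2576, 1407, 5322, 3195]
[period 2]
Births: 1407 * 0.317 = 446 ; 5322 * 0.163 = 867 ⇒ total 1313
Band 2: 2576 * 0.967 = 2491
Band 3: 1407 * 0.959 = 1349
Band 4: 5322 * 0.927 + 3195 * 0.312 = 4933 + 997 = 5930
Net migration: Band 1 + 475 → 1788; Band 2 − 430 → 2061
End of period: [1788, 2061, 1349, 5930]
[period 3]
Births: 2061 * 0.317 = 653 ; 1349 * 0.163 = 220 ⇒ total 873
Band 2: 1788 * 0.967 = 1729
Band 3: 2061 * 0.959 = 1976
Band 4: 1349 * 0.927 + 5930 * 0.312 = 1251 + 1850 = 3101
Net migration: Band 1 + 475 → 1348; Band 2 − 430 → 1299
End of period: [1348, 1299, 1976, 3101]

3101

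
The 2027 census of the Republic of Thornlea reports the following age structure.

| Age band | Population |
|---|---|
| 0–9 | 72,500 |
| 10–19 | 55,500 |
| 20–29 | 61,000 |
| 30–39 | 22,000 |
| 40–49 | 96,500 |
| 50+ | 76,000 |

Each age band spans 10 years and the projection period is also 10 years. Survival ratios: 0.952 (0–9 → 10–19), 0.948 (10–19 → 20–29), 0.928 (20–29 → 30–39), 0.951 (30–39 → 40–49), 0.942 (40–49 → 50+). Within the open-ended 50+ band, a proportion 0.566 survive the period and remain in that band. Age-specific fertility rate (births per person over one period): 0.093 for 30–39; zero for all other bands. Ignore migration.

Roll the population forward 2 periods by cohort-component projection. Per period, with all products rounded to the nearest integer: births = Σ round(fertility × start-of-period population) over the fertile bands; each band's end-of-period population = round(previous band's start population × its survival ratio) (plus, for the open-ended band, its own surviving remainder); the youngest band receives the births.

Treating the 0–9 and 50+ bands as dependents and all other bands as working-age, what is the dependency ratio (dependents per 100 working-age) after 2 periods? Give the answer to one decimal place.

Let group 1 be 0–9 through group 6 = 50+.
After projecting period 1:
Births: 22000 * 0.093 = 2046
Group 2: 72500 * 0.952 = 69020
Group 3: 55500 * 0.948 = 52614
Group 4: 61000 * 0.928 = 56608
Group 5: 22000 * 0.951 = 20922
Group 6: 96500 * 0.942 + 76000 * 0.566 = 90903 + 43016 = 133919
Giving 2046 / 69020 / 52614 / 56608 / 20922 / 133919.
After projecting period 2:
Births: 56608 * 0.093 = 5265
Group 2: 2046 * 0.952 = 1948
Group 3: 69020 * 0.948 = 65431
Group 4: 52614 * 0.928 = 48826
Group 5: 56608 * 0.951 = 53834
Group 6: 20922 * 0.942 + 133919 * 0.566 = 19709 + 75798 = 95507
Giving 5265 / 1948 / 65431 / 48826 / 53834 / 95507.
Dependents (band 0–9 + band 50+) = 5265 + 95507 = 100772; working-age = 170039; ratio = 100772/170039 × 100 = 59.3

59.3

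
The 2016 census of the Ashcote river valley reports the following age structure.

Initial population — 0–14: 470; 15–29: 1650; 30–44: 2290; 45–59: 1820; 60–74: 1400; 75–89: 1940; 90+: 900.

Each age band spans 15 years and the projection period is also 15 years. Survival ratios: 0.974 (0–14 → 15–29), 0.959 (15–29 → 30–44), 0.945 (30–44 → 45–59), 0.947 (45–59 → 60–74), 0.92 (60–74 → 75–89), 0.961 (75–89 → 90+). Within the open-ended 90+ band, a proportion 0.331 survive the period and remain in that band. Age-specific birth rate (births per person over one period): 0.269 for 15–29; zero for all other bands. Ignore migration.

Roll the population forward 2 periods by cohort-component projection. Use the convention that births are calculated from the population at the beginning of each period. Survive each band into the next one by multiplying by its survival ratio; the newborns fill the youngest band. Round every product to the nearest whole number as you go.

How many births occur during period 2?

[period 1]
Births: 1650 × 0.269 = 444
15–29: 470 × 0.974 = 458
30–44: 1650 × 0.959 = 1582
45–59: 2290 × 0.945 = 2164
60–74: 1820 × 0.947 = 1724
75–89: 1400 × 0.92 = 1288
90+: 1940 × 0.961 + 900 × 0.331 = 1864 + 298 = 2162
Population now: 0–14=444, 15–29=458, 30–44=1582, 45–59=2164, 60–74=1724, 75–89=1288, 90+=2162
[period 2]
Births: 458 × 0.269 = 123
15–29: 444 × 0.974 = 432
30–44: 458 × 0.959 = 439
45–59: 1582 × 0.945 = 1495
60–74: 2164 × 0.947 = 2049
75–89: 1724 × 0.92 = 1586
90+: 1288 × 0.961 + 2162 × 0.331 = 1238 + 716 = 1954
Population now: 0–14=123, 15–29=432, 30–44=439, 45–59=1495, 60–74=2049, 75–89=1586, 90+=1954

123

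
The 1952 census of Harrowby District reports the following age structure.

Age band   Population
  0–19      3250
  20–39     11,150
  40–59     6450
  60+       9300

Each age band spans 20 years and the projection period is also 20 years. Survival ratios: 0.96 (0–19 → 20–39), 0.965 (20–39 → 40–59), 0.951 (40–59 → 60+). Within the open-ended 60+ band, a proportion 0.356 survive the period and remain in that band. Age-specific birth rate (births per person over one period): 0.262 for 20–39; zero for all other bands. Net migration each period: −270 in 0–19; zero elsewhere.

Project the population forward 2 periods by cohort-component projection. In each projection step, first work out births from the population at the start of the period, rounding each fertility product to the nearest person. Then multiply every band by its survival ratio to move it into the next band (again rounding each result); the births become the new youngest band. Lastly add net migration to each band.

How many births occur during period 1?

2921

Period 1:
Births: 11150 * 0.262 = 2921
20–39: 3250 * 0.96 = 3120
40–59: 11150 * 0.965 = 10760
60+: 6450 * 0.951 + 9300 * 0.356 = 6134 + 3311 = 9445
Net migration: 0–19 − 270 → 2651
End of period: [2651, 3120, 10760, 9445]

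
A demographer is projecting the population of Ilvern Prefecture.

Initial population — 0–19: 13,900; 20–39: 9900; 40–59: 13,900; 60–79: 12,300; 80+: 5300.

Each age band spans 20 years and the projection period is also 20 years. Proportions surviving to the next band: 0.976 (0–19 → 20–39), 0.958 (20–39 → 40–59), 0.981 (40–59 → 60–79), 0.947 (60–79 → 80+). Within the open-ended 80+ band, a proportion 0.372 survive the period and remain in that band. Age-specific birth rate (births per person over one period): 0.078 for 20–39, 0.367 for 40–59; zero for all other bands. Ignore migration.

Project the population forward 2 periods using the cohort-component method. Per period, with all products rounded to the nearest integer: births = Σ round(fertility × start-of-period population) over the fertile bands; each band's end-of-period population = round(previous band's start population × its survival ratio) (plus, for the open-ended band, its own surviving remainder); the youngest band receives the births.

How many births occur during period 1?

5873

Period 1:
Births: 9900 × 0.078 = 772, 13900 × 0.367 = 5101 → total 5873
20–39: 13900 × 0.976 = 13566
40–59: 9900 × 0.958 = 9484
60–79: 13900 × 0.981 = 13636
80+: 12300 × 0.947 + 5300 × 0.372 = 11648 + 1972 = 13620
Population now: 0–19=5873, 20–39=13566, 40–59=9484, 60–79=13636, 80+=13620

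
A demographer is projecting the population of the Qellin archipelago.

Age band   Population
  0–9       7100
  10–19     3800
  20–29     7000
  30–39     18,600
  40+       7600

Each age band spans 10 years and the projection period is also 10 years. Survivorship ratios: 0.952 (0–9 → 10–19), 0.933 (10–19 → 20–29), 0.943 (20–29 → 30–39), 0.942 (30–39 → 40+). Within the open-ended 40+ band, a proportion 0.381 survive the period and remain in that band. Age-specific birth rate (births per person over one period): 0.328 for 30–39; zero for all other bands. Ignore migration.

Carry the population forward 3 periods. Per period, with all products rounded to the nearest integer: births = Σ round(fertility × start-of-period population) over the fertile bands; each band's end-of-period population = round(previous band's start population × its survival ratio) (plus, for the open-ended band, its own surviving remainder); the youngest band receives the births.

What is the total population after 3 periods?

Period 1:
Births: 18600 * 0.328 = 6101
10–19: 7100 * 0.952 = 6759
20–29: 3800 * 0.933 = 3545
30–39: 7000 * 0.943 = 6601
40+: 18600 * 0.942 + 7600 * 0.381 = 17521 + 2896 = 20417
Giving 6101 / 6759 / 3545 / 6601 / 20417.
Period 2:
Births: 6601 * 0.328 = 2165
10–19: 6101 * 0.952 = 5808
20–29: 6759 * 0.933 = 6306
30–39: 3545 * 0.943 = 3343
40+: 6601 * 0.942 + 20417 * 0.381 = 6218 + 7779 = 13997
Giving 2165 / 5808 / 6306 / 3343 / 13997.
Period 3:
Births: 3343 * 0.328 = 1097
10–19: 2165 * 0.952 = 2061
20–29: 5808 * 0.933 = 5419
30–39: 6306 * 0.943 = 5947
40+: 3343 * 0.942 + 13997 * 0.381 = 3149 + 5333 = 8482
Giving 1097 / 2061 / 5419 / 5947 / 8482.
Total after period 3: 1097 + 2061 + 5419 + 5947 + 8482 = 23006

23006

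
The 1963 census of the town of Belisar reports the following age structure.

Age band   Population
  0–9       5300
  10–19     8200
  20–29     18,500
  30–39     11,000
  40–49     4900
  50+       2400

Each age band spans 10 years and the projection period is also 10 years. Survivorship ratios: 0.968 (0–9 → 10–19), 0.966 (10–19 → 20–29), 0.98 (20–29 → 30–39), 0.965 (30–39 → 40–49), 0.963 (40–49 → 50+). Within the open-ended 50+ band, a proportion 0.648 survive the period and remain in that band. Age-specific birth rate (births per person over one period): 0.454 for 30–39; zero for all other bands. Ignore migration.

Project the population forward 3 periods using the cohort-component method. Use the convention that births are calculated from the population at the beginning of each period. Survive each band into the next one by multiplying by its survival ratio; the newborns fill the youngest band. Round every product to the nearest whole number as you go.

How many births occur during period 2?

8231

[period 1]
Births: 11000 * 0.454 = 4994
10–19: 5300 * 0.968 = 5130
20–29: 8200 * 0.966 = 7921
30–39: 18500 * 0.98 = 18130
40–49: 11000 * 0.965 = 10615
50+: 4900 * 0.963 + 2400 * 0.648 = 4719 + 1555 = 6274
Population now: 0–9=4994, 10–19=5130, 20–29=7921, 30–39=18130, 40–49=10615, 50+=6274
[period 2]
Births: 18130 * 0.454 = 8231
10–19: 4994 * 0.968 = 4834
20–29: 5130 * 0.966 = 4956
30–39: 7921 * 0.98 = 7763
40–49: 18130 * 0.965 = 17495
50+: 10615 * 0.963 + 6274 * 0.648 = 10222 + 4066 = 14288
Population now: 0–9=8231, 10–19=4834, 20–29=4956, 30–39=7763, 40–49=17495, 50+=14288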